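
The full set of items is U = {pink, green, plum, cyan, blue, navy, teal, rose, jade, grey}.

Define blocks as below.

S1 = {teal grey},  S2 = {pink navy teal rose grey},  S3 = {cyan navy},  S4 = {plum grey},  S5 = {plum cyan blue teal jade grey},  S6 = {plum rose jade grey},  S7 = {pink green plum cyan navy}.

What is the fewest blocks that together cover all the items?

S5, S6, and S7 cover everything between them: the union {pink, green, plum, cyan, blue, navy, teal, rose, jade, grey} is all of U.
Only S7 contains green, so S7 is forced; the remaining 5 items need at least 2 more blocks (each remaining block adds at most 4) — so at least 3 blocks are needed, and 3 is optimal.

3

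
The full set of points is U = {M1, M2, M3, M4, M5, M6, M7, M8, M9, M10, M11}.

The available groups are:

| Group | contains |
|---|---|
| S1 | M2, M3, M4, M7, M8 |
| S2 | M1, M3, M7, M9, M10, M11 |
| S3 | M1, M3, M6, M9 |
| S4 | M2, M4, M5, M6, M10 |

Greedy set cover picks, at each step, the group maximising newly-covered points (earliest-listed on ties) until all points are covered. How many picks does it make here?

Greedy: pick S2 (covers 6 new) → pick S4 (covers 4 new) → pick S1 (covers 1 new). Total picks: 3.

3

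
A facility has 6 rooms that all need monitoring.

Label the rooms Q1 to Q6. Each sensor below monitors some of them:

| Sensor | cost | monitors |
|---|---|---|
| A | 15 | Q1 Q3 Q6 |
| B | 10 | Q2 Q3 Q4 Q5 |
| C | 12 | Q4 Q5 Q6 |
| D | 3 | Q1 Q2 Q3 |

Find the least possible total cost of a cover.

15

C, D together cover every room (C ∪ D = {Q1, Q2, Q3, Q4, Q5, Q6}); total cost 12 + 3 = 15.
No covering selection has total cost below 15.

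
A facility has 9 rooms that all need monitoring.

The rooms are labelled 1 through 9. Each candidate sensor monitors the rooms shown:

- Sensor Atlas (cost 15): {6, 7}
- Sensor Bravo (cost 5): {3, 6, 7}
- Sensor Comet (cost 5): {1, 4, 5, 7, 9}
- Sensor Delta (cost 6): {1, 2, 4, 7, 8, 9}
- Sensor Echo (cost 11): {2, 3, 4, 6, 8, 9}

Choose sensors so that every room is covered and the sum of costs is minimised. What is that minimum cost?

Comet, Echo together cover every room (Comet ∪ Echo = {1, 2, 3, 4, 5, 6, 7, 8, 9}); total cost 5 + 11 = 16.
No covering selection has total cost below 16.

16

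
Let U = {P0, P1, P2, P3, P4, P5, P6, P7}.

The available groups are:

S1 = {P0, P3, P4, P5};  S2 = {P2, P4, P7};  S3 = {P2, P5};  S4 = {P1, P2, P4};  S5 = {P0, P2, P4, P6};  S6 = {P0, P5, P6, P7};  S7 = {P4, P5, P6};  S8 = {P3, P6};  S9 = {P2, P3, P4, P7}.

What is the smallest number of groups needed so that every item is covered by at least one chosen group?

S4, S6, and S8 cover everything between them: the union {P0, P1, P2, P3, P4, P5, P6, P7} is all of U.
Only S4 contains P1, so S4 is forced; the remaining 5 items need at least 2 more groups (each remaining group adds at most 4) — so at least 3 groups are needed, and 3 is optimal.

3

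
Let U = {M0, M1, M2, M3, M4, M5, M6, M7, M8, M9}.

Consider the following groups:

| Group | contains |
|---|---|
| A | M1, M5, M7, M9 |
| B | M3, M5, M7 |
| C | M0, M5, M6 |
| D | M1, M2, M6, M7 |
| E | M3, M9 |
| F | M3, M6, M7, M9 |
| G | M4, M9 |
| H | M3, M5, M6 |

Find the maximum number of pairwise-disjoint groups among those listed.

2

D, G are pairwise disjoint (D={M1,M2,M6,M7}; G={M4,M9}).
Every remaining group overlaps one of these, and no 3 of the listed groups are pairwise disjoint, so 2 is the maximum.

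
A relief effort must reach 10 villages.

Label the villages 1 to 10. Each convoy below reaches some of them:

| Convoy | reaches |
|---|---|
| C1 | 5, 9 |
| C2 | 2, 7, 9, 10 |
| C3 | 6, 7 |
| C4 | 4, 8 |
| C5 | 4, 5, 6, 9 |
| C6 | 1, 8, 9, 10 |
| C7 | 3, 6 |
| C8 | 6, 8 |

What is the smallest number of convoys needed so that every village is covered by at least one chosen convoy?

Take {C2, C5, C6, C7}. Their union is {1, 2, 3, 4, 5, 6, 7, 8, 9, 10}, which is all 10 villages.
No 3 of the 8 convoys cover everything (all 56 combinations miss at least one village), so 4 is optimal.

4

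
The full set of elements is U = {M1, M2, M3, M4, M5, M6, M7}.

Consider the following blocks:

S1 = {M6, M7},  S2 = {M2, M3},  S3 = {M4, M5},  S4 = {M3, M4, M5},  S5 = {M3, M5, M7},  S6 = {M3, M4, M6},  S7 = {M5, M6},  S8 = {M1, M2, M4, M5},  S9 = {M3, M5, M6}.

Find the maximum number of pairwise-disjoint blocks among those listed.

3

S1, S2, S3 are pairwise disjoint (S1={M6,M7}; S2={M2,M3}; S3={M4,M5}).
Every remaining block overlaps one of these, and no 4 of the listed blocks are pairwise disjoint, so 3 is the maximum.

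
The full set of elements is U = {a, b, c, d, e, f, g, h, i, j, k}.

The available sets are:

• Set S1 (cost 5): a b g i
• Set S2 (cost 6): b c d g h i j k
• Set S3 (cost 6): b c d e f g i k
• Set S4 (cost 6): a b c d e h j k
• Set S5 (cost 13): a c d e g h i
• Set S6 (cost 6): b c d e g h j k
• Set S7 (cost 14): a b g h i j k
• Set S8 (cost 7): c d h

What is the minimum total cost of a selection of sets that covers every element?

12

S3, S4 together cover every element (S3 ∪ S4 = {a, b, c, d, e, f, g, h, i, j, k}); total cost 6 + 6 = 12.
The greedy pick S2, S3, S1 costs 17; no covering selection beats 12.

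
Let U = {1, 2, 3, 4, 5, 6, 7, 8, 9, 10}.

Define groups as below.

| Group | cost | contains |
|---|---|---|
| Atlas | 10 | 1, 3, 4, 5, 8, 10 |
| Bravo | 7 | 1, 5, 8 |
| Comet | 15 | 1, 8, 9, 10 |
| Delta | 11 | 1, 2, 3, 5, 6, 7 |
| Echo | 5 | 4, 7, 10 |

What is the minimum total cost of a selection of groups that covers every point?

31

Comet, Delta, Echo together cover every point (Comet ∪ Delta ∪ Echo = {1, 2, 3, 4, 5, 6, 7, 8, 9, 10}); total cost 15 + 11 + 5 = 31.
The greedy pick Atlas, Delta, Comet costs 36; no covering selection beats 31.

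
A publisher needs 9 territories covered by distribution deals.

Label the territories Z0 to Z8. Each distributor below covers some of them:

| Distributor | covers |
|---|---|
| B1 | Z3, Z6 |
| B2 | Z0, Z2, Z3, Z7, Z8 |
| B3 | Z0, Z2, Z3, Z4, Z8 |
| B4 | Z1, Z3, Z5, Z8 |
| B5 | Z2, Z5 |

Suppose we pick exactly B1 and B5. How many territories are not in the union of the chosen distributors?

5

Union of B1, B5 = {Z2, Z3, Z5, Z6}.
Not covered: Z0, Z1, Z4, Z7, Z8 — 5 territories.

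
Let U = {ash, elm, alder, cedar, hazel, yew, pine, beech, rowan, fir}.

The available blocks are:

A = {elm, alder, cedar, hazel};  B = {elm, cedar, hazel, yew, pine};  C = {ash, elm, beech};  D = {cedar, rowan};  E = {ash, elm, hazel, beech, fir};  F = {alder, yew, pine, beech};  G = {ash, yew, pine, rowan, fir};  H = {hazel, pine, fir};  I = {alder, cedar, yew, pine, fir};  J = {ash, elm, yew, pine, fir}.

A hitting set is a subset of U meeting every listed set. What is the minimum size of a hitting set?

Take T = {ash, cedar, pine}. Each listed block contains at least one of these, so T is a hitting set of size 3.
The blocks C, D, H are pairwise disjoint, so any hitting set needs a separate point for each — at least 3. Hence 3 is optimal.

3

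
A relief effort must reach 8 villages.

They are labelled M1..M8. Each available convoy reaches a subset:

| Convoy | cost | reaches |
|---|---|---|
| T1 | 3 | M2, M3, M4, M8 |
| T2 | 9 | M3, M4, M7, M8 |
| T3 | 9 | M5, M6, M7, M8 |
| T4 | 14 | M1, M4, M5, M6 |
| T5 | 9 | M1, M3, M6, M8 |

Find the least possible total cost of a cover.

T1, T3, T5 together cover every village (T1 ∪ T3 ∪ T5 = {M1, M2, M3, M4, M5, M6, M7, M8}); total cost 3 + 9 + 9 = 21.
No covering selection has total cost below 21.

21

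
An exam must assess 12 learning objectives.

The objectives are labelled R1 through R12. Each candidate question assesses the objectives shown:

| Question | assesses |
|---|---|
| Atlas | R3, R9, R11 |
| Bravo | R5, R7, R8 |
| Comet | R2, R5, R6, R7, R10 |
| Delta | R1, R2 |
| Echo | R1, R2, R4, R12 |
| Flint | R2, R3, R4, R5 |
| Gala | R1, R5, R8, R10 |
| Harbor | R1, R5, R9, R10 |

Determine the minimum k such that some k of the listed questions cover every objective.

Atlas and Bravo and Comet and Echo together: Atlas ∪ Bravo ∪ Comet ∪ Echo = {R1, R2, R3, R4, R5, R6, R7, R8, R9, R10, R11, R12} — every objective is covered.
Only Comet contains R6, so Comet is forced; the remaining 7 objectives need at least 3 more questions (each remaining question adds at most 3) — so at least 4 questions are needed, and 4 is optimal.

4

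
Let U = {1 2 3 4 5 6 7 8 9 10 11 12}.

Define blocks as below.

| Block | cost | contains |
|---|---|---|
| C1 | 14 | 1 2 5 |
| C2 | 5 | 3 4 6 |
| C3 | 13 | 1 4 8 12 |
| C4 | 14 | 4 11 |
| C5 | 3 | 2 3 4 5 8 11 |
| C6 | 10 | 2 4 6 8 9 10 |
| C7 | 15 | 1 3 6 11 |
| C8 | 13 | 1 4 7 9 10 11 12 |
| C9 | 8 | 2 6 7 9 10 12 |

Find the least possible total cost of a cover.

C2, C5, C8 together cover every element (C2 ∪ C5 ∪ C8 = {1, 2, 3, 4, 5, 6, 7, 8, 9, 10, 11, 12}); total cost 5 + 3 + 13 = 21.
The greedy pick C5, C9, C3 costs 24; no covering selection beats 21.

21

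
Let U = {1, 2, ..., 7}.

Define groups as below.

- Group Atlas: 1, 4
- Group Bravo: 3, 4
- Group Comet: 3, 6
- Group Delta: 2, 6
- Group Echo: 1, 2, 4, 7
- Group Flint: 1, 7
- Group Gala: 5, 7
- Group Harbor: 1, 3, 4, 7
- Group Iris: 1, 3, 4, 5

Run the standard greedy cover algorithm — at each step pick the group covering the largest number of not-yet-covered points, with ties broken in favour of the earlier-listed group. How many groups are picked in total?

3

Greedy: pick Echo (covers 4 new) → pick Comet (covers 2 new) → pick Gala (covers 1 new). Total picks: 3.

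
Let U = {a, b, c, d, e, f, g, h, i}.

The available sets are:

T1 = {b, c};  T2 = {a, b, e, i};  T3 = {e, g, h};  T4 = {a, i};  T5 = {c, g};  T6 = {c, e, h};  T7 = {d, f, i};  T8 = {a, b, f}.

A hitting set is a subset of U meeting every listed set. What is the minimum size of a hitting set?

4

Take T = {a, c, f, h}. Each listed set contains at least one of these, so T is a hitting set of size 4.
No choice of 3 elements meets every set, so 4 is the minimum.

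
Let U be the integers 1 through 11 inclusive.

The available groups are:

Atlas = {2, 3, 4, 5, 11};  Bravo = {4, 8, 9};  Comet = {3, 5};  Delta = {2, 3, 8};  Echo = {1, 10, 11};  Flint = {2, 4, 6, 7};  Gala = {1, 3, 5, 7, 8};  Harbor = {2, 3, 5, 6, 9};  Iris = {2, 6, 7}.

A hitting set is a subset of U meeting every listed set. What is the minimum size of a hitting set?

The 4 items {3, 4, 7, 11} hit every group.
The groups Bravo, Comet, Echo, Iris are pairwise disjoint, so any hitting set needs a separate item for each — at least 4. Hence 4 is optimal.

4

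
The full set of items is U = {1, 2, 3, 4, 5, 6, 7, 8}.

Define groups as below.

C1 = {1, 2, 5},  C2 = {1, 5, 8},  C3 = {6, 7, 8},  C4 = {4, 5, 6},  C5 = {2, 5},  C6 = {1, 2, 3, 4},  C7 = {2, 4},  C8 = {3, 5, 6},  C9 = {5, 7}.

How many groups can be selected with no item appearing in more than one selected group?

C6, C9 are pairwise disjoint (C6={1,2,3,4}; C9={5,7}).
Every remaining group overlaps one of these, and no 3 of the listed groups are pairwise disjoint, so 2 is the maximum.

2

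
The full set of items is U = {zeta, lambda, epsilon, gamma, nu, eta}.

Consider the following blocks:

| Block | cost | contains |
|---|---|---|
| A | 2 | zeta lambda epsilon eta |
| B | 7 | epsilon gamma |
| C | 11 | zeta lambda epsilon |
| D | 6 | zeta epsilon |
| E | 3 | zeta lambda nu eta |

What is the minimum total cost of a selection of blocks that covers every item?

10

B, E together cover every item (B ∪ E = {zeta, lambda, epsilon, gamma, nu, eta}); total cost 7 + 3 = 10.
The greedy pick A, E, B costs 12; no covering selection beats 10.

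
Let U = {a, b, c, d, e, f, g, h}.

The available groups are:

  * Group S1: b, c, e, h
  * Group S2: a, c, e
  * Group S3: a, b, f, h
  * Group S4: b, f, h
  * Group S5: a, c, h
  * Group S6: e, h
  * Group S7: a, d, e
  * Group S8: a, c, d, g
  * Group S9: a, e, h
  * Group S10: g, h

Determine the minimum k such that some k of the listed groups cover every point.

3

Take {S2, S3, S8}. Their union is {a, b, c, d, e, f, g, h}, which is all 8 points.
No 2 of the 10 groups cover everything (all 45 combinations miss at least one point), so 3 is optimal.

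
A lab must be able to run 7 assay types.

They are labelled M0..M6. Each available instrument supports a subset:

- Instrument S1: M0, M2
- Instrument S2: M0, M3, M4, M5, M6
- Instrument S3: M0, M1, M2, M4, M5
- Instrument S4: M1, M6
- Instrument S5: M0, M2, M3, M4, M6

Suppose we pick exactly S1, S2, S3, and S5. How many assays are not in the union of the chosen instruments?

0

Union of S1, S2, S3, S5 = {M0, M1, M2, M3, M4, M5, M6} — that's every assay, so 0 are uncovered.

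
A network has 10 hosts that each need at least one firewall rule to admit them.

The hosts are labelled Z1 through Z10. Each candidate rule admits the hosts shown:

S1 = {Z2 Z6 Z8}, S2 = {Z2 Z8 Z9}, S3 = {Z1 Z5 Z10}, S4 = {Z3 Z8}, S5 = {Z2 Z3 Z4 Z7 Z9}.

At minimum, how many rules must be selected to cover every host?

Take {S1, S3, S5}. Their union is {Z1, Z2, Z3, Z4, Z5, Z6, Z7, Z8, Z9, Z10}, which is all 10 hosts.
Only S3 contains Z1, so S3 is forced; the remaining 7 hosts need at least 2 more rules (each remaining rule adds at most 5) — so at least 3 rules are needed, and 3 is optimal.

3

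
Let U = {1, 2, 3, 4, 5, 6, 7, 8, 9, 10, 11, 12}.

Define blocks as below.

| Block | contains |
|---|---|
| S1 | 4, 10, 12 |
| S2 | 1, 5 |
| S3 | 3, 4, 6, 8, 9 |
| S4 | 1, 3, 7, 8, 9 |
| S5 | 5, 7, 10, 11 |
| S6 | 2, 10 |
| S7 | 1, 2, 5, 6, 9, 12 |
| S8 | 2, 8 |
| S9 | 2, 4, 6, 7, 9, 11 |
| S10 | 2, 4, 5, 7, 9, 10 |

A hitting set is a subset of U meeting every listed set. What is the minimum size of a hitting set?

H = {1, 2, 6, 10} meets every block (each contains at least one member of H), and |H| = 4.
No choice of 3 points meets every block, so 4 is the minimum.

4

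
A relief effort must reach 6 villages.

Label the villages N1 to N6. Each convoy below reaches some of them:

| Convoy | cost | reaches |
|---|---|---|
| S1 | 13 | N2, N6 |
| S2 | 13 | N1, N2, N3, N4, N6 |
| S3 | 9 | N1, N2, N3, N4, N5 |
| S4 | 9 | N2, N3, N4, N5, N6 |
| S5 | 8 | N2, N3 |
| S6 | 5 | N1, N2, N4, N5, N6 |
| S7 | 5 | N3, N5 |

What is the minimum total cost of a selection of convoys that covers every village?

10

S6, S7 together cover every village (S6 ∪ S7 = {N1, N2, N3, N4, N5, N6}); total cost 5 + 5 = 10.
No covering selection has total cost below 10.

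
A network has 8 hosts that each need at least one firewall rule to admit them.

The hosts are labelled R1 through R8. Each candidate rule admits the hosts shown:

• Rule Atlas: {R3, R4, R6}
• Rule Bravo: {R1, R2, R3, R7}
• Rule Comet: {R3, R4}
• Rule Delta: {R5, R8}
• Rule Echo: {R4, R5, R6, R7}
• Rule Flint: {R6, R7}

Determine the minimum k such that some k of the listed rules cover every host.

Take {Bravo, Delta, Echo}. Their union is {R1, R2, R3, R4, R5, R6, R7, R8}, which is all 8 hosts.
Only Bravo contains R1, so Bravo is forced; the remaining 4 hosts need at least 2 more rules (each remaining rule adds at most 3) — so at least 3 rules are needed, and 3 is optimal.

3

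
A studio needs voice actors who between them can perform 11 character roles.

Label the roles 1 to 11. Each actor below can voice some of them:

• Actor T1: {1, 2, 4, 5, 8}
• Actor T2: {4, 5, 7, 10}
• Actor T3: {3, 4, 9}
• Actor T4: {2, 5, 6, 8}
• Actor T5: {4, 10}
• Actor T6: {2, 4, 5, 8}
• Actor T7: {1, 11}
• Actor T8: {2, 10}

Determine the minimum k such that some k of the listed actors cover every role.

Take {T2, T3, T4, T7}. Their union is {1, 2, 3, 4, 5, 6, 7, 8, 9, 10, 11}, which is all 11 roles.
Only T4 contains 6, so T4 is forced; the remaining 7 roles need at least 3 more actors (each remaining actor adds at most 3) — so at least 4 actors are needed, and 4 is optimal.

4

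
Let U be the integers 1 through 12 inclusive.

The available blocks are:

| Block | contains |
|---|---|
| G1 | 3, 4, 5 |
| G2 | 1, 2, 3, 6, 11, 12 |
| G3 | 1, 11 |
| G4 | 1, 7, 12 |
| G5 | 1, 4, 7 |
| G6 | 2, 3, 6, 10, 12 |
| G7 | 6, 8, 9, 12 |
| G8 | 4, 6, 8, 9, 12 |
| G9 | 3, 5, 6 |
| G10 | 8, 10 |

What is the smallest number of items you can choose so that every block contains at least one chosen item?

H = {1, 3, 8} meets every block (each contains at least one member of H), and |H| = 3.
The blocks G3, G9, G10 are pairwise disjoint, so any hitting set needs a separate item for each — at least 3. Hence 3 is optimal.

3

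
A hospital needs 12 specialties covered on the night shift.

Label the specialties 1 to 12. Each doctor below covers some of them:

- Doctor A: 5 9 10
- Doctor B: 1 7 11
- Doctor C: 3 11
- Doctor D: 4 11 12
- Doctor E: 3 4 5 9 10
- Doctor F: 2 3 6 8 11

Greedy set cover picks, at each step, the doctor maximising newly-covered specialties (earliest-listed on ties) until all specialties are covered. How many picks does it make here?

4

Greedy: pick E (covers 5 new) → pick F (covers 4 new) → pick B (covers 2 new) → pick D (covers 1 new). Total picks: 4.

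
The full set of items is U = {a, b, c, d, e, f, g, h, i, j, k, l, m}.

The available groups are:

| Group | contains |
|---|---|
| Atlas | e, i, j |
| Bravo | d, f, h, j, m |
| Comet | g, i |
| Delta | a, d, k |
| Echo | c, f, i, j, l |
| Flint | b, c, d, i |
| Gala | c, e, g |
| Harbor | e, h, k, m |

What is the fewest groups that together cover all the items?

5

Delta, Echo, Flint, Gala, and Harbor cover everything between them: the union {a, b, c, d, e, f, g, h, i, j, k, l, m} is all of U.
No 4 of the 8 groups cover everything (all 70 combinations miss at least one item), so 5 is optimal.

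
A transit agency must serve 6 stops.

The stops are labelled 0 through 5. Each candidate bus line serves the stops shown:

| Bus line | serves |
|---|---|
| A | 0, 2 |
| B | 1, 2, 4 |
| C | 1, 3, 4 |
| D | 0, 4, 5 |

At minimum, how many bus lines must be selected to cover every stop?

Take {A, C, D}. Their union is {0, 1, 2, 3, 4, 5}, which is all 6 stops.
Only C contains 3, so C is forced; the remaining 3 stops need at least 2 more bus lines (each remaining bus line adds at most 2) — so at least 3 bus lines are needed, and 3 is optimal.

3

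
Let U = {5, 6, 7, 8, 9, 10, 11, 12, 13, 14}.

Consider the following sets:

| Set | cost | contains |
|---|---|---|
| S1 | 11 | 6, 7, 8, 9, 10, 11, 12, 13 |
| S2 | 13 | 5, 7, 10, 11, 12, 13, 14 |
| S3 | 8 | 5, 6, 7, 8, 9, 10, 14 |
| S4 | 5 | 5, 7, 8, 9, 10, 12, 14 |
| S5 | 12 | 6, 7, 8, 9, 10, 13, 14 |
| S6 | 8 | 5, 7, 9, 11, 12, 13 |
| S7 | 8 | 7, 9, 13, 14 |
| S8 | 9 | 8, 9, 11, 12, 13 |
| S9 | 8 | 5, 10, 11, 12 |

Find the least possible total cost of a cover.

S1, S4 together cover every item (S1 ∪ S4 = {5, 6, 7, 8, 9, 10, 11, 12, 13, 14}); total cost 11 + 5 = 16.
No covering selection has total cost below 16.

16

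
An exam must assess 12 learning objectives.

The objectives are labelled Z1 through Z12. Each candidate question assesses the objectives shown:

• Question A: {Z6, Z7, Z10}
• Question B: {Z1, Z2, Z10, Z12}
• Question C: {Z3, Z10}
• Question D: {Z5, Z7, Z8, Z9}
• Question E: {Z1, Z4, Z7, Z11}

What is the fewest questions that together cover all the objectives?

5

A and B and C and D and E together: A ∪ B ∪ C ∪ D ∪ E = {Z1, Z2, Z3, Z4, Z5, Z6, Z7, Z8, Z9, Z10, Z11, Z12} — every objective is covered.
No 4 of the 5 questions cover everything (all 5 combinations miss at least one objective), so 5 is optimal.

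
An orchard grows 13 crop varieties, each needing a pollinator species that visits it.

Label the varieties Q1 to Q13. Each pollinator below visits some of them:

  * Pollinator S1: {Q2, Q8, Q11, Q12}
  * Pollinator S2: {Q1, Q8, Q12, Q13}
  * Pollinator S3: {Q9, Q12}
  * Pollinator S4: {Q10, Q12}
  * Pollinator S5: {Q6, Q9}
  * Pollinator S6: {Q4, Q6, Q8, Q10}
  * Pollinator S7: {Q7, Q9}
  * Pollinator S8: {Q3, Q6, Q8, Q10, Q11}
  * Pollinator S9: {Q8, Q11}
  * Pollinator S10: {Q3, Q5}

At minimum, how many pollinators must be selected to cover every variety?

5

S1 and S2 and S6 and S7 and S10 together: S1 ∪ S2 ∪ S6 ∪ S7 ∪ S10 = {Q1, Q2, Q3, Q4, Q5, Q6, Q7, Q8, Q9, Q10, Q11, Q12, Q13} — every variety is covered.
No 4 of the 10 pollinators cover everything (all 210 combinations miss at least one variety), so 5 is optimal.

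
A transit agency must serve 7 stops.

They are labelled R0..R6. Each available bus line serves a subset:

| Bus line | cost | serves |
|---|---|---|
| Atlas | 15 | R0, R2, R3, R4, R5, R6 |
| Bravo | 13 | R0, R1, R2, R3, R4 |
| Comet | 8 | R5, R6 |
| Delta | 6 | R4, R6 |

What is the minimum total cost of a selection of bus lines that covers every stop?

Bravo, Comet together cover every stop (Bravo ∪ Comet = {R0, R1, R2, R3, R4, R5, R6}); total cost 13 + 8 = 21.
The greedy pick Atlas, Bravo costs 28; no covering selection beats 21.

21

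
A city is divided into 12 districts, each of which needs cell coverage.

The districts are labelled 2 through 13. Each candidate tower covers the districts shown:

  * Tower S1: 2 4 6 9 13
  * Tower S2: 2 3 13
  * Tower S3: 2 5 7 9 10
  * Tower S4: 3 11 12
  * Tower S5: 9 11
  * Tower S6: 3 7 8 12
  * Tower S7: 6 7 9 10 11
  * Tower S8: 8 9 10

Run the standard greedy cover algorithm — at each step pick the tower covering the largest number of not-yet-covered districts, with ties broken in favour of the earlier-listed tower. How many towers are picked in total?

4

Greedy: pick S1 (covers 5 new) → pick S6 (covers 4 new) → pick S3 (covers 2 new) → pick S4 (covers 1 new). Total picks: 4.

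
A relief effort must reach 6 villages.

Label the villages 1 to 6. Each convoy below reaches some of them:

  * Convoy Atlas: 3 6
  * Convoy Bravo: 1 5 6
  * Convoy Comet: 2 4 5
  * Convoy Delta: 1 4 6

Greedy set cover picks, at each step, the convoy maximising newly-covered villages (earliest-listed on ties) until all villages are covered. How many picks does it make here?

Greedy: pick Bravo (covers 3 new) → pick Comet (covers 2 new) → pick Atlas (covers 1 new). Total picks: 3.

3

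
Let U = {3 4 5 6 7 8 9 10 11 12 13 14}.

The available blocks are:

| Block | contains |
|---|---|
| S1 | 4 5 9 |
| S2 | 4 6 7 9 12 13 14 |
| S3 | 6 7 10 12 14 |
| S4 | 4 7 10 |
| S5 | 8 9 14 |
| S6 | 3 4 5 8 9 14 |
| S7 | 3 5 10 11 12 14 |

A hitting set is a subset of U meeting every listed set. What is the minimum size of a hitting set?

H = {9, 10} meets every block (each contains at least one member of H), and |H| = 2.
The blocks S4, S5 are pairwise disjoint, so any hitting set needs a separate item for each — at least 2. Hence 2 is optimal.

2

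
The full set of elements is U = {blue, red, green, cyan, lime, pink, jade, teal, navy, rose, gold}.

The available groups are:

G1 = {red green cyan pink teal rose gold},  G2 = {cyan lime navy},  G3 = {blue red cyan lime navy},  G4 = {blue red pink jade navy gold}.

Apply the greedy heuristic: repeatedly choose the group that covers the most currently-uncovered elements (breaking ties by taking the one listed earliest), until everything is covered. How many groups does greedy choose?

3

Greedy: pick G1 (covers 7 new) → pick G3 (covers 3 new) → pick G4 (covers 1 new). Total picks: 3.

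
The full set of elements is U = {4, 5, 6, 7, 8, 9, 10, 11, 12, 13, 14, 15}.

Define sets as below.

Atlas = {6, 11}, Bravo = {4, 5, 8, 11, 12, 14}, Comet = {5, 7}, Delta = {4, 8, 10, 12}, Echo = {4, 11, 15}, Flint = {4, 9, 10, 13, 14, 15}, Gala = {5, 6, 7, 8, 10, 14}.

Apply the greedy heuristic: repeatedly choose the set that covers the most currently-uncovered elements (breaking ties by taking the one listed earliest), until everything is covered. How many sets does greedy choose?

3

Greedy: pick Bravo (covers 6 new) → pick Flint (covers 4 new) → pick Gala (covers 2 new). Total picks: 3.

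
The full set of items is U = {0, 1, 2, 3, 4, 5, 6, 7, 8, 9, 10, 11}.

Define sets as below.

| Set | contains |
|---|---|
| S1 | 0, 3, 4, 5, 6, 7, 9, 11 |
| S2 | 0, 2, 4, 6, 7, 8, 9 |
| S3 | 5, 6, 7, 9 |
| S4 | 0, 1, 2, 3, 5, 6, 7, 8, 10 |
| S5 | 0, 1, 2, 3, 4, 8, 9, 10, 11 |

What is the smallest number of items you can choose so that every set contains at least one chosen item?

H = {1, 7} meets every set (each contains at least one member of H), and |H| = 2.
No single item lies in every set, so at least 2 are needed and 2 is optimal.

2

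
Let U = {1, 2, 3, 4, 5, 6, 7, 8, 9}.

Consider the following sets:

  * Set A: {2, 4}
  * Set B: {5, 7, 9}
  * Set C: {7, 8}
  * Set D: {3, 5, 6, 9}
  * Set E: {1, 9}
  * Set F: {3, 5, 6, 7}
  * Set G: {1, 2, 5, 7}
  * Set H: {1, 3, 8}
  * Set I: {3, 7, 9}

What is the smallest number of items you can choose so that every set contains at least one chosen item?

4

Take T = {2, 6, 8, 9}. Each listed set contains at least one of these, so T is a hitting set of size 4.
No choice of 3 items meets every set, so 4 is the minimum.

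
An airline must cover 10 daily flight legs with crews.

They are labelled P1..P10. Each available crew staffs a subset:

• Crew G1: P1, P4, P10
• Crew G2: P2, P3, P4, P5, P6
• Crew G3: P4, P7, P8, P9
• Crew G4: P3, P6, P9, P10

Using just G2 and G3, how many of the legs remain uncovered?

Union of G2, G3 = {P2, P3, P4, P5, P6, P7, P8, P9}.
Not covered: P1, P10 — 2 legs.

2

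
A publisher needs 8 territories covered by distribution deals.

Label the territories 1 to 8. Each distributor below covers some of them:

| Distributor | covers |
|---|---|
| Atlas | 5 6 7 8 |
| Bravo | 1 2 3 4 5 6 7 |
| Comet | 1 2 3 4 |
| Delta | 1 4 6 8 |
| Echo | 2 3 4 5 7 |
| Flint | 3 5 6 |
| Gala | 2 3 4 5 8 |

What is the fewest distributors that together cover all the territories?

2

Take {Bravo, Gala}. Their union is {1, 2, 3, 4, 5, 6, 7, 8}, which is all 8 territories.
No single distributor has all 8 territories (the largest, Bravo, has 7), so 2 is optimal.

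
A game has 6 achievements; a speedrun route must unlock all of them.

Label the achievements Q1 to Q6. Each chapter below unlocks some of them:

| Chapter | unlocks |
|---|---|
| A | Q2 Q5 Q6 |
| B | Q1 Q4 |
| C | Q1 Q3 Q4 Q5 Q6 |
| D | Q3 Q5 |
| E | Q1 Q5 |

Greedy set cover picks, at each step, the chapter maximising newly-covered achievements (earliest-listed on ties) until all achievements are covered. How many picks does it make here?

2

Greedy: pick C (covers 5 new) → pick A (covers 1 new). Total picks: 2.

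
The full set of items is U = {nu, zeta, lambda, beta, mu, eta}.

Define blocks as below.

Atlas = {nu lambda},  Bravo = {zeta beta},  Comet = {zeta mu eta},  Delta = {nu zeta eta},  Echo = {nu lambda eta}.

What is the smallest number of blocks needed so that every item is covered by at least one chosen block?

3

Bravo and Comet and Echo together: Bravo ∪ Comet ∪ Echo = {nu, zeta, lambda, beta, mu, eta} — every item is covered.
Only Bravo contains beta, so Bravo is forced; the remaining 4 items need at least 2 more blocks (each remaining block adds at most 3) — so at least 3 blocks are needed, and 3 is optimal.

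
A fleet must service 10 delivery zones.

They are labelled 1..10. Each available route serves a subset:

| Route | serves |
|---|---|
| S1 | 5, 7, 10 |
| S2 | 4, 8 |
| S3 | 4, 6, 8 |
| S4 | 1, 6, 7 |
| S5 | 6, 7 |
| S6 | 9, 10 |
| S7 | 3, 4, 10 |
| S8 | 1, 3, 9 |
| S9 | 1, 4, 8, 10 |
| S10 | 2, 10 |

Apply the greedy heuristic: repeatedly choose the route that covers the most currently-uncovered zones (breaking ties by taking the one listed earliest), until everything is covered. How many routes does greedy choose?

Greedy: pick S9 (covers 4 new) → pick S1 (covers 2 new) → pick S8 (covers 2 new) → pick S3 (covers 1 new) → pick S10 (covers 1 new). Total picks: 5.
(The true minimum cover uses only 4 routes, so greedy is not optimal here.)

5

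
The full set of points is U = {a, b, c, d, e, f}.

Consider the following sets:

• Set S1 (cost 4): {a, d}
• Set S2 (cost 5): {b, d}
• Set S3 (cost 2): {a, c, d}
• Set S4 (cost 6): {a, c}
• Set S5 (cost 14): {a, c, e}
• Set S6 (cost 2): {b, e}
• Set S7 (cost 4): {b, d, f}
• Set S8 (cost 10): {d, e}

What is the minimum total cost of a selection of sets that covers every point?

S3, S6, S7 together cover every point (S3 ∪ S6 ∪ S7 = {a, b, c, d, e, f}); total cost 2 + 2 + 4 = 8.
No covering selection has total cost below 8.

8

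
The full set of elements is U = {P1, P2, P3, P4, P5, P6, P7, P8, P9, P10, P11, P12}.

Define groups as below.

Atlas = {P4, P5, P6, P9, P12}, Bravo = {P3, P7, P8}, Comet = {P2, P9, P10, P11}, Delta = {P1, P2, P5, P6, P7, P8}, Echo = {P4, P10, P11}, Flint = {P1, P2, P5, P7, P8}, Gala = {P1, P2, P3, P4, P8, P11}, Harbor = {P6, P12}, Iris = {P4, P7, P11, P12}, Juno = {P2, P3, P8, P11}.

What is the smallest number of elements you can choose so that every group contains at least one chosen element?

H = {P6, P8, P11} meets every group (each contains at least one member of H), and |H| = 3.
The groups Echo, Flint, Harbor are pairwise disjoint, so any hitting set needs a separate element for each — at least 3. Hence 3 is optimal.

3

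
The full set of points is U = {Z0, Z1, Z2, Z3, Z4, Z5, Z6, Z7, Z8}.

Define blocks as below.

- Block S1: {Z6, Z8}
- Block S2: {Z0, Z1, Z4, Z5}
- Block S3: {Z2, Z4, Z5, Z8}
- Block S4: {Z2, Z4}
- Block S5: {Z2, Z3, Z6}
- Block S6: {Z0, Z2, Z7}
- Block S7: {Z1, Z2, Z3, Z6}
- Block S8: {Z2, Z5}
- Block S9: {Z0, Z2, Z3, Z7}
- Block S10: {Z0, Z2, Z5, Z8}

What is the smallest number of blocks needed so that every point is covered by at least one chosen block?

Take {S3, S7, S9}. Their union is {Z0, Z1, Z2, Z3, Z4, Z5, Z6, Z7, Z8}, which is all 9 points.
Each block has at most 4 points, and 2·4 = 8 < 9 — so at least 3 blocks are needed, and 3 is optimal.

3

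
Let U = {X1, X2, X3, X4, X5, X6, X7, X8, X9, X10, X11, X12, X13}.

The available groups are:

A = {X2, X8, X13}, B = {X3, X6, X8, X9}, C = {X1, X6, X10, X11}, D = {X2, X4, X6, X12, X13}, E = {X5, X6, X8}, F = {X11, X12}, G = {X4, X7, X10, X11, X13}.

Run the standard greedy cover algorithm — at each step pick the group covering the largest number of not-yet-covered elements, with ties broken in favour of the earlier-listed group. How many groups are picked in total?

5

Greedy: pick D (covers 5 new) → pick B (covers 3 new) → pick C (covers 3 new) → pick E (covers 1 new) → pick G (covers 1 new). Total picks: 5.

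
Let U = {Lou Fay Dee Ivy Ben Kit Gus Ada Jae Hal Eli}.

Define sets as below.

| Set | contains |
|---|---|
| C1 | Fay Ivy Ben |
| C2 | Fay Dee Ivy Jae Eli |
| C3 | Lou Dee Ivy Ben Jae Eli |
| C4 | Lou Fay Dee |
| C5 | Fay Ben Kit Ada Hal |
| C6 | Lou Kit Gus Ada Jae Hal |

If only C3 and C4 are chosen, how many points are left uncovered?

Union of C3, C4 = {Lou, Fay, Dee, Ivy, Ben, Jae, Eli}.
Not covered: Kit, Gus, Ada, Hal — 4 points.

4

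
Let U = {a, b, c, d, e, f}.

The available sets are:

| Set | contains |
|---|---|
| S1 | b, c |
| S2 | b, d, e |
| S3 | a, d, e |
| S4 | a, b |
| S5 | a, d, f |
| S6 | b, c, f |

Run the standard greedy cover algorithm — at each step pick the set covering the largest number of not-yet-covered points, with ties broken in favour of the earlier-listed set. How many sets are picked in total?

3

Greedy: pick S2 (covers 3 new) → pick S5 (covers 2 new) → pick S1 (covers 1 new). Total picks: 3.
(The true minimum cover uses only 2 sets, so greedy is not optimal here.)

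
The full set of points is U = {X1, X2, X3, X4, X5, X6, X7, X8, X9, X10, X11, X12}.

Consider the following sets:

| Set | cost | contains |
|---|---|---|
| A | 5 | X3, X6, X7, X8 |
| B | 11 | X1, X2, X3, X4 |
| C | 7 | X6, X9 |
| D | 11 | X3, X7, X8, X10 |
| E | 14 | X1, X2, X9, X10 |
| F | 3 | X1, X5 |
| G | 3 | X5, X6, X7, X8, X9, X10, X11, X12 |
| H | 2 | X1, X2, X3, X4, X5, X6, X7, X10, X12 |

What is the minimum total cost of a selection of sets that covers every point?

5

G, H together cover every point (G ∪ H = {X1, X2, X3, X4, X5, X6, X7, X8, X9, X10, X11, X12}); total cost 3 + 2 = 5.
No covering selection has total cost below 5.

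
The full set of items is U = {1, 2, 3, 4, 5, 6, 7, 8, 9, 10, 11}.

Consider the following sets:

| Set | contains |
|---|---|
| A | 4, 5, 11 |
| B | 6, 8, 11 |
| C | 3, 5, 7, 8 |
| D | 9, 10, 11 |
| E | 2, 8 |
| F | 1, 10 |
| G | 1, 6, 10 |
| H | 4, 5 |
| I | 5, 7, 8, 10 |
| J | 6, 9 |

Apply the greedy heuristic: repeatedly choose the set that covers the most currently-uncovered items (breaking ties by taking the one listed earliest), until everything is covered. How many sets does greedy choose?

5

Greedy: pick C (covers 4 new) → pick D (covers 3 new) → pick G (covers 2 new) → pick A (covers 1 new) → pick E (covers 1 new). Total picks: 5.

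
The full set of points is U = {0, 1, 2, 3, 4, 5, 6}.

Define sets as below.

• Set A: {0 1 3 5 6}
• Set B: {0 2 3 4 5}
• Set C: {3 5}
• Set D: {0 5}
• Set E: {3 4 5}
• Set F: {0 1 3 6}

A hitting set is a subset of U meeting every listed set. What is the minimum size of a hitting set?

The 2 points {3, 5} hit every set.
No single point lies in every set, so at least 2 are needed and 2 is optimal.

2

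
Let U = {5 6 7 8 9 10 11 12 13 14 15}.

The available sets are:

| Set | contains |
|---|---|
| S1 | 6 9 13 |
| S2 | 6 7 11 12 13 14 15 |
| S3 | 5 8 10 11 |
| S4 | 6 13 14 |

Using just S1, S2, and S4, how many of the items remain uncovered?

3

Union of S1, S2, S4 = {6, 7, 9, 11, 12, 13, 14, 15}.
Not covered: 5, 8, 10 — 3 items.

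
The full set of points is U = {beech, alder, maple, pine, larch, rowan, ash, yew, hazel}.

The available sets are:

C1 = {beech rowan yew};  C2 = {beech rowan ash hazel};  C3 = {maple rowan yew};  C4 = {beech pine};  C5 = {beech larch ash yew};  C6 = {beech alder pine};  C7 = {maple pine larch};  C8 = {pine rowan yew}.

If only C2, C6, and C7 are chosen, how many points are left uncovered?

1

Union of C2, C6, C7 = {beech, alder, maple, pine, larch, rowan, ash, hazel}.
Not covered: yew — 1 point.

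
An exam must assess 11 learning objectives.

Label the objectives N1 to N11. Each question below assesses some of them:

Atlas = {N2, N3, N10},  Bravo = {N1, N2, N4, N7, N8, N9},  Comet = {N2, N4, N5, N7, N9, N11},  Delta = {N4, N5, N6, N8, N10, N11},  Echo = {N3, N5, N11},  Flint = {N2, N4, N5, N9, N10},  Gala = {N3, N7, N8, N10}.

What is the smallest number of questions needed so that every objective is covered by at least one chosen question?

Take {Bravo, Delta, Echo}. Their union is {N1, N2, N3, N4, N5, N6, N7, N8, N9, N10, N11}, which is all 11 objectives.
Only Bravo contains N1, so Bravo is forced; the remaining 5 objectives need at least 2 more questions (each remaining question adds at most 4) — so at least 3 questions are needed, and 3 is optimal.

3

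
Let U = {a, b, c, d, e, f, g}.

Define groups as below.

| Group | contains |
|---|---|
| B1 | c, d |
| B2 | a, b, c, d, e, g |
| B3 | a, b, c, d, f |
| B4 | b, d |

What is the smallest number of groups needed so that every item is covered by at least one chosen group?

Take {B2, B3}. Their union is {a, b, c, d, e, f, g}, which is all 7 items.
No single group has all 7 items (the largest, B2, has 6), so 2 is optimal.

2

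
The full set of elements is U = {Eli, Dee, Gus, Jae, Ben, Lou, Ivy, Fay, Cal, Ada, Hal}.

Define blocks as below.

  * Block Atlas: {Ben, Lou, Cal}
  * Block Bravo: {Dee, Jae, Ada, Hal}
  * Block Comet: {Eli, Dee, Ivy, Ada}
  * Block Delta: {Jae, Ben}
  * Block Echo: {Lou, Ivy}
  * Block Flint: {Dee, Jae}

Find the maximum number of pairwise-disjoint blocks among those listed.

Echo, Flint are pairwise disjoint (Echo={Lou,Ivy}; Flint={Dee,Jae}).
Every remaining block overlaps one of these, and no 3 of the listed blocks are pairwise disjoint, so 2 is the maximum.

2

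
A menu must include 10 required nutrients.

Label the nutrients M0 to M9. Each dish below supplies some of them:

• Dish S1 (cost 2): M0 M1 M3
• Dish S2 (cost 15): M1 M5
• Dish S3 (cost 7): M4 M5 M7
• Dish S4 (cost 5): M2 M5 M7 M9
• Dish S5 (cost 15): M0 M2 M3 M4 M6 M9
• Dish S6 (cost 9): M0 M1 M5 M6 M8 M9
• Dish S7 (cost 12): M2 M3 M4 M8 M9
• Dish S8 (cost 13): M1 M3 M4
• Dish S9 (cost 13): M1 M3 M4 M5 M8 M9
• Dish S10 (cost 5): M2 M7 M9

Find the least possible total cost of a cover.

S1, S3, S4, S6 together cover every nutrient (S1 ∪ S3 ∪ S4 ∪ S6 = {M0, M1, M2, M3, M4, M5, M6, M7, M8, M9}); total cost 2 + 7 + 5 + 9 = 23.
No covering selection has total cost below 23.

23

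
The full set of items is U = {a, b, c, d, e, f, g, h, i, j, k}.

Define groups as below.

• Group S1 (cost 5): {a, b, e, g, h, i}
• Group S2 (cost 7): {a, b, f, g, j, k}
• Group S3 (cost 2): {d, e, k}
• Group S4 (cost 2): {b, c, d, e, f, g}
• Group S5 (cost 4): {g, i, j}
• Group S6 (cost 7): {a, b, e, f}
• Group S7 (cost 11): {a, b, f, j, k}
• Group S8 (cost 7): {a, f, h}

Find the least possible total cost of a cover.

13

S1, S3, S4, S5 together cover every item (S1 ∪ S3 ∪ S4 ∪ S5 = {a, b, c, d, e, f, g, h, i, j, k}); total cost 5 + 2 + 2 + 4 = 13.
No covering selection has total cost below 13.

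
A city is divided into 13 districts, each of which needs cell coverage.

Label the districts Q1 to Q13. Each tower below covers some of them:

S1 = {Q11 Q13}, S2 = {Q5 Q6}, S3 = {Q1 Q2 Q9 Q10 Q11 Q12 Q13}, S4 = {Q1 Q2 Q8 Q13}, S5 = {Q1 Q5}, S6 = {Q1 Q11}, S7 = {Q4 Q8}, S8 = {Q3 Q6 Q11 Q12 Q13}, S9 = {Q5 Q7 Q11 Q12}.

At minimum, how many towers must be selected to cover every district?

4

Take {S3, S7, S8, S9}. Their union is {Q1, Q2, Q3, Q4, Q5, Q6, Q7, Q8, Q9, Q10, Q11, Q12, Q13}, which is all 13 districts.
Only S3 contains Q9, so S3 is forced; the remaining 6 districts need at least 3 more towers (each remaining tower adds at most 2) — so at least 4 towers are needed, and 4 is optimal.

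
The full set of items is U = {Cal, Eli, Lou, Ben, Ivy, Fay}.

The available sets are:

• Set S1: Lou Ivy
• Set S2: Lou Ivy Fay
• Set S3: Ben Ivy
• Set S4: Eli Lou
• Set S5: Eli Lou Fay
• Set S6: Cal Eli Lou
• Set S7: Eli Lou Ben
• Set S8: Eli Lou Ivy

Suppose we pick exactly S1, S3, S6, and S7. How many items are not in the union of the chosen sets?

Union of S1, S3, S6, S7 = {Cal, Eli, Lou, Ben, Ivy}.
Not covered: Fay — 1 item.

1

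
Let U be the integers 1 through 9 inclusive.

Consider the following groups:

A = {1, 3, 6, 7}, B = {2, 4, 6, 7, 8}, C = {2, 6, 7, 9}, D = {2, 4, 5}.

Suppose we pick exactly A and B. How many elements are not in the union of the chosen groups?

2

Union of A, B = {1, 2, 3, 4, 6, 7, 8}.
Not covered: 5, 9 — 2 elements.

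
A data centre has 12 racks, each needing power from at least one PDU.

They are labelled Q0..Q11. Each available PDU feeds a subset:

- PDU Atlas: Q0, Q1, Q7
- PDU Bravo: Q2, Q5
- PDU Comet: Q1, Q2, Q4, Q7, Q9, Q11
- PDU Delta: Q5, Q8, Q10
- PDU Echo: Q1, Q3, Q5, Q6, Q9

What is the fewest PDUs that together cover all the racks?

Atlas and Comet and Delta and Echo together: Atlas ∪ Comet ∪ Delta ∪ Echo = {Q0, Q1, Q2, Q3, Q4, Q5, Q6, Q7, Q8, Q9, Q10, Q11} — every rack is covered.
Only Atlas contains Q0, so Atlas is forced; the remaining 9 racks need at least 3 more PDUs (each remaining PDU adds at most 4) — so at least 4 PDUs are needed, and 4 is optimal.

4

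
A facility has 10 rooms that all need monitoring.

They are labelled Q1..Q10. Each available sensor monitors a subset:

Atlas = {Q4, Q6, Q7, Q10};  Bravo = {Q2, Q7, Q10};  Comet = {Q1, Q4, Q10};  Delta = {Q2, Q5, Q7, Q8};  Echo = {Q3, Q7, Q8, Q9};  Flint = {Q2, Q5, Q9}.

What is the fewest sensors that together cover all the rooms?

Take {Atlas, Comet, Echo, Flint}. Their union is {Q1, Q2, Q3, Q4, Q5, Q6, Q7, Q8, Q9, Q10}, which is all 10 rooms.
No 3 of the 6 sensors cover everything (all 20 combinations miss at least one room), so 4 is optimal.

4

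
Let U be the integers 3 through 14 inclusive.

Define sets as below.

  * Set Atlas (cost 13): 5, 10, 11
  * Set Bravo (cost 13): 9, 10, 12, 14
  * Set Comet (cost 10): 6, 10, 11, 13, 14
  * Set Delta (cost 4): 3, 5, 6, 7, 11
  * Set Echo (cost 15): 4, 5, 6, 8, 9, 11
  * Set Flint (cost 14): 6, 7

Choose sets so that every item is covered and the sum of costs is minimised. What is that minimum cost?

42

Bravo, Comet, Delta, Echo together cover every item (Bravo ∪ Comet ∪ Delta ∪ Echo = {3, 4, 5, 6, 7, 8, 9, 10, 11, 12, 13, 14}); total cost 13 + 10 + 4 + 15 = 42.
No covering selection has total cost below 42.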